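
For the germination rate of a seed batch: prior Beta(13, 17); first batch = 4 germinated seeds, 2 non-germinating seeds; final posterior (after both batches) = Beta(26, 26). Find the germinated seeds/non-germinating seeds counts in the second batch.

Because Beta–binomial updating is additive in the counts, the combined data contributed (α_post−α_prior, β_post−β_prior) successes and failures.
Total across both batches: 26−13=13 germinated seeds, 26−17=9 non-germinating seeds.
Subtract the first batch: 13−4=9 germinated seeds and 9−2=7 non-germinating seeds.

9 germinated seeds and 7 non-germinating seeds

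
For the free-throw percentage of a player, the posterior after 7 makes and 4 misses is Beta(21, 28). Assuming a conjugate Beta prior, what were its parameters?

A Beta(a, b) prior with s successes and f failures in binomial data gives a Beta(a+s, b+f) posterior.
So a = 21 − 7 = 14 and b = 28 − 4 = 24.

Beta(14, 24)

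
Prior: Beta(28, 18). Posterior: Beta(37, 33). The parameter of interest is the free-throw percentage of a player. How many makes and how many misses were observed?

9 makes and 15 misses

Under Beta–binomial conjugacy the posterior parameters are (α+s, β+f).
Match parameters: s=37−28=9, f=33−18=15.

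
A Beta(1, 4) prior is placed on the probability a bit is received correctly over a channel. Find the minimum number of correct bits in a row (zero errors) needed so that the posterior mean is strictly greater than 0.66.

k = 7

After k correct bits and 0 errors the posterior is Beta(1+k, 4), with mean (1+k)/(1+4+k).
Set (1+k)/(5+k) > 0.66 and solve: k > (0.66·5 − 1)/(1 − 0.66) = 6.765.
The smallest integer exceeding 6.765 is 7.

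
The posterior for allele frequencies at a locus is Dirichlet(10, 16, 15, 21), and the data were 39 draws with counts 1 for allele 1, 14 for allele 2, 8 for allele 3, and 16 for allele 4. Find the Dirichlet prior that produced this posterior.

For a Dirichlet(α) prior with multinomial counts c, the posterior is Dirichlet(α + c) componentwise.
Subtract each count from the matching posterior parameter: 10−1=9, 16−14=2, 15−8=7, 21−16=5.

Dirichlet(9, 2, 7, 5)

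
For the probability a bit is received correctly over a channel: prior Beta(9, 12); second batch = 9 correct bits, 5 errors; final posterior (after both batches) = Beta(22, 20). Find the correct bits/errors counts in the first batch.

4 correct bits and 3 errors

Sequential conjugate updates are equivalent to a single update on the pooled data, so total successes = posterior α − prior α and total failures = posterior β − prior β.
Total across both batches: 22−9=13 correct bits, 20−12=8 errors.
Subtract the second batch: 13−9=4 correct bits and 8−5=3 errors.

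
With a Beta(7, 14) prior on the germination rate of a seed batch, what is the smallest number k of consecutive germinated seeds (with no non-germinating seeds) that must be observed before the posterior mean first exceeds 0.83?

After k germinated seeds and 0 non-germinating seeds the posterior is Beta(7+k, 14), with mean (7+k)/(7+14+k).
Set (7+k)/(21+k) > 0.83 and solve: k > (0.83·21 − 7)/(1 − 0.83) = 61.353.
The smallest integer exceeding 61.353 is 62.

k = 62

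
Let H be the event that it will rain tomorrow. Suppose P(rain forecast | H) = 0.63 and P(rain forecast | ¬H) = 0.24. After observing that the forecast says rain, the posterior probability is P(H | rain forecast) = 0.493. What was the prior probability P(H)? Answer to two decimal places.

In odds form, posterior odds = prior odds × likelihood ratio, so prior odds = posterior odds ÷ LR.
Posterior odds = 0.493/(1−0.493) = 0.9724. LR = 0.63/0.24 = 2.6250.
Prior odds = 0.9724/2.6250 = 0.3704, so P(H) = 0.3704/(1+0.3704) ≈ 0.27.

P(H) = 0.27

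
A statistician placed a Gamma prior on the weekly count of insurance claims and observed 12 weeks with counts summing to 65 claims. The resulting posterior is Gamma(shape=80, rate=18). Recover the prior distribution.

Gamma(shape=15, rate=6)

Gamma–Poisson conjugacy: posterior shape = α + Σxᵢ, posterior rate = β + n.
So α = 80 − 65 = 15 and β = 18 − 12 = 6.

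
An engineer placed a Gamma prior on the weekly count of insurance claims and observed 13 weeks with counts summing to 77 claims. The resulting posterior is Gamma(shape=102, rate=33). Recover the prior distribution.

Gamma–Poisson conjugacy: posterior shape = α + Σxᵢ, posterior rate = β + n.
So α = 102 − 77 = 25 and β = 33 − 13 = 20.

Gamma(shape=25, rate=20)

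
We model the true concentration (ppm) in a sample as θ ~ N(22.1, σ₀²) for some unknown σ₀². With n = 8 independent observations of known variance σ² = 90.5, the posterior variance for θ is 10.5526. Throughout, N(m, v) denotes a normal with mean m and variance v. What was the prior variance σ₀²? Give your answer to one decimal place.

σ₀² = 157.1

For the Normal–Normal model with known σ², precisions add: τ_n = τ₀ + n/σ².
So 1/σ₀² = 1/10.5526 − 8/90.5 = 0.094763 − 0.088398 = 0.006365.
Hence σ₀² = 1/0.006365 ≈ 157.1.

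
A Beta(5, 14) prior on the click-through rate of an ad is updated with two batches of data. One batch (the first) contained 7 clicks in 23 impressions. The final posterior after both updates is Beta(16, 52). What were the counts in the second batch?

Sequential conjugate updates are equivalent to a single update on the pooled data, so total successes = posterior α − prior α and total failures = posterior β − prior β.
Total across both batches: 16−5=11 clicks, 52−14=38 non-clicks.
Subtract the first batch: 11−7=4 clicks and 38−16=22 non-clicks.

4 clicks and 22 non-clicks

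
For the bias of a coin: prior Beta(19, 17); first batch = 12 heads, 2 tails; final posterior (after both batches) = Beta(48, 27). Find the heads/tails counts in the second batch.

17 heads and 8 tails

Sequential conjugate updates are equivalent to a single update on the pooled data, so total successes = posterior α − prior α and total failures = posterior β − prior β.
Total across both batches: 48−19=29 heads, 27−17=10 tails.
Subtract the first batch: 29−12=17 heads and 10−2=8 tails.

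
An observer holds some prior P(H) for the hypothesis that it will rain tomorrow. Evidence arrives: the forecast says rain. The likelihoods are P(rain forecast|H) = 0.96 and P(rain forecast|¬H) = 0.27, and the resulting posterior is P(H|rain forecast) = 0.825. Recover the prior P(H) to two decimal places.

In odds form, posterior odds = prior odds × likelihood ratio, so prior odds = posterior odds ÷ LR.
Posterior odds = 0.825/(1−0.825) = 4.7143. LR = 0.96/0.27 = 3.5556.
Prior odds = 4.7143/3.5556 = 1.3259, so P(H) = 1.3259/(1+1.3259) ≈ 0.57.

P(H) = 0.57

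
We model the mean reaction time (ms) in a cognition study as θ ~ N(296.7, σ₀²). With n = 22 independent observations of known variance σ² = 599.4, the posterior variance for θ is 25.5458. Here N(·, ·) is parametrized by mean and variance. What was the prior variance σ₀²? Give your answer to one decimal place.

For the Normal–Normal model with known σ², precisions add: τ_n = τ₀ + n/σ².
So 1/σ₀² = 1/25.5458 − 22/599.4 = 0.039145 − 0.036703 = 0.002442.
Hence σ₀² = 1/0.002442 ≈ 409.5.

σ₀² = 409.5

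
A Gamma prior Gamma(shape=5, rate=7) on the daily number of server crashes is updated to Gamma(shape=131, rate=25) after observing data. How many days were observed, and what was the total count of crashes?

n = 18 days with total 126 crashes

A Gamma(α, β) prior (rate parametrization) on a Poisson rate with n observations summing to S gives posterior Gamma(α+S, β+n).
Matching: Σxᵢ = 131 − 5 = 126 and n = 25 − 7 = 18.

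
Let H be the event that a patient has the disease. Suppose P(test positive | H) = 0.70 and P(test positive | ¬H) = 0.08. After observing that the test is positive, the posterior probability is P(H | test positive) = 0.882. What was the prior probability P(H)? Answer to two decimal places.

P(H) = 0.46

In odds form, posterior odds = prior odds × likelihood ratio, so prior odds = posterior odds ÷ LR.
Posterior odds = 0.882/(1−0.882) = 7.4746. LR = 0.70/0.08 = 8.7500.
Prior odds = 7.4746/8.7500 = 0.8542, so P(H) = 0.8542/(1+0.8542) ≈ 0.46.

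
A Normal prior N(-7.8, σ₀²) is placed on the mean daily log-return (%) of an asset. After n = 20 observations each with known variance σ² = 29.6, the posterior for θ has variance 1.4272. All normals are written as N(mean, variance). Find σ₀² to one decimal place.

For the Normal–Normal model with known σ², precisions add: τ_n = τ₀ + n/σ².
So 1/σ₀² = 1/1.4272 − 20/29.6 = 0.700673 − 0.675676 = 0.024997.
Hence σ₀² = 1/0.024997 ≈ 40.0.

σ₀² = 40.0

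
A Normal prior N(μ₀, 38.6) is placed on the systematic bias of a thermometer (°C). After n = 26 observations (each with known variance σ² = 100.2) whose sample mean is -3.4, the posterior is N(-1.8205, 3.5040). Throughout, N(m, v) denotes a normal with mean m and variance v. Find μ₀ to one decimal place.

With known observation variance, the Normal–Normal posterior has precision τ_n = τ₀ + n/σ² and mean μ_n = (τ₀μ₀ + (n/σ²)x̄)/τ_n.
Here τ₀ = 1/38.6 = 0.025907 and τ_data = 26/100.2 = 0.259481, so τ_n = 0.285388.
Rearranging for μ₀: μ₀ = (μ_n·τ_n − τ_data·x̄)/τ₀ = (-1.8205·0.285388 − 0.259481·-3.4) / 0.025907 = 0.362687/0.025907 ≈ 14.0.

μ₀ = 14.0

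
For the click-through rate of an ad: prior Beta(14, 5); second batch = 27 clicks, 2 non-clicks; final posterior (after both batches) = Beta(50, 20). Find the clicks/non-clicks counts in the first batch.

9 clicks and 13 non-clicks

Sequential conjugate updates are equivalent to a single update on the pooled data, so total successes = posterior α − prior α and total failures = posterior β − prior β.
Total across both batches: 50−14=36 clicks, 20−5=15 non-clicks.
Subtract the second batch: 36−27=9 clicks and 15−2=13 non-clicks.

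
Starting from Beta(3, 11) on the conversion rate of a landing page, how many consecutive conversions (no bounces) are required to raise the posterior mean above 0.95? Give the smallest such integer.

After k conversions and 0 bounces the posterior is Beta(3+k, 11), with mean (3+k)/(3+11+k).
Set (3+k)/(14+k) > 0.95 and solve: k > (0.95·14 − 3)/(1 − 0.95) = 206.000.
The smallest integer exceeding 206.000 is 207, and checking k=207: (210)/(221) = 0.9502 > 0.95.

k = 207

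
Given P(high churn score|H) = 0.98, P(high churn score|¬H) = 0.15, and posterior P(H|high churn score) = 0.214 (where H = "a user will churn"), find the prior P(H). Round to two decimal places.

In odds form, posterior odds = prior odds × likelihood ratio, so prior odds = posterior odds ÷ LR.
Posterior odds = 0.214/(1−0.214) = 0.2723. LR = 0.98/0.15 = 6.5333.
Prior odds = 0.2723/6.5333 = 0.0417, so P(H) = 0.0417/(1+0.0417) ≈ 0.04.

P(H) = 0.04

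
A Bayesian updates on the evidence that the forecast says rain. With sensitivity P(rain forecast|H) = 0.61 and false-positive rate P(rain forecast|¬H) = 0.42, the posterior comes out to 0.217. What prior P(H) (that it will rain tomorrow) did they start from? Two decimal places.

P(H) = 0.16

In odds form, posterior odds = prior odds × likelihood ratio, so prior odds = posterior odds ÷ LR.
Posterior odds = 0.217/(1−0.217) = 0.2771. LR = 0.61/0.42 = 1.4524.
Prior odds = 0.2771/1.4524 = 0.1908, so P(H) = 0.1908/(1+0.1908) ≈ 0.16.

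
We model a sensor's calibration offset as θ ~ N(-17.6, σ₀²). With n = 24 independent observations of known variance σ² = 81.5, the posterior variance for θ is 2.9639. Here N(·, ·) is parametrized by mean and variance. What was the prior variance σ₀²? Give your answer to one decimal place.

For the Normal–Normal model with known σ², precisions add: τ_n = τ₀ + n/σ².
So 1/σ₀² = 1/2.9639 − 24/81.5 = 0.337393 − 0.294479 = 0.042914.
Hence σ₀² = 1/0.042914 ≈ 23.3.

σ₀² = 23.3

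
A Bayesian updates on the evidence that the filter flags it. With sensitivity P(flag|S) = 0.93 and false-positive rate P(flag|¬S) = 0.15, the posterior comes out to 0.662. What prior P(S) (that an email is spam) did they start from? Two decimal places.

P(S) = 0.24

In odds form, posterior odds = prior odds × likelihood ratio, so prior odds = posterior odds ÷ LR.
Posterior odds = 0.662/(1−0.662) = 1.9586. LR = 0.93/0.15 = 6.2000.
Prior odds = 1.9586/6.2000 = 0.3159, so P(S) = 0.3159/(1+0.3159) ≈ 0.24.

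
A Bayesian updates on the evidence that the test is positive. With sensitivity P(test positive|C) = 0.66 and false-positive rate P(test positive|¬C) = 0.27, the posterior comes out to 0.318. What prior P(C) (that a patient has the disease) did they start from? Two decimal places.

In odds form, posterior odds = prior odds × likelihood ratio, so prior odds = posterior odds ÷ LR.
Posterior odds = 0.318/(1−0.318) = 0.4663. LR = 0.66/0.27 = 2.4444.
Prior odds = 0.4663/2.4444 = 0.1908, so P(C) = 0.1908/(1+0.1908) ≈ 0.16.

P(C) = 0.16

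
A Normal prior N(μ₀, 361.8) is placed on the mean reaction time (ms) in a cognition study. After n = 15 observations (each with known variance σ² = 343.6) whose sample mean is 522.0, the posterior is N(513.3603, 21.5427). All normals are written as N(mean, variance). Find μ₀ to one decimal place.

The posterior mean is a precision-weighted average: μ_n = (τ₀μ₀ + τ_data·x̄)/(τ₀+τ_data), with τ₀=1/σ₀² and τ_data=n/σ².
Here τ₀ = 1/361.8 = 0.002764 and τ_data = 15/343.6 = 0.043655, so τ_n = 0.046419.
Rearranging for μ₀: μ₀ = (μ_n·τ_n − τ_data·x̄)/τ₀ = (513.3603·0.046419 − 0.043655·522.0) / 0.002764 = 1.041762/0.002764 ≈ 376.9.

μ₀ = 376.9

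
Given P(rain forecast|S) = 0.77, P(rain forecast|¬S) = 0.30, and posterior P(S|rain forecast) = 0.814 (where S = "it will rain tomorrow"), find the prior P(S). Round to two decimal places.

P(S) = 0.63

In odds form, posterior odds = prior odds × likelihood ratio, so prior odds = posterior odds ÷ LR.
Posterior odds = 0.814/(1−0.814) = 4.3763. LR = 0.77/0.30 = 2.5667.
Prior odds = 4.3763/2.5667 = 1.7050, so P(S) = 1.7050/(1+1.7050) ≈ 0.63.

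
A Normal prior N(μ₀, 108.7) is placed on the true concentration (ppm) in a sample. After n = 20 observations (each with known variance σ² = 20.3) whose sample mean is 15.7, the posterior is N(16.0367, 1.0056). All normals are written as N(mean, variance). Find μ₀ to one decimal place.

With known observation variance, the Normal–Normal posterior has precision τ_n = τ₀ + n/σ² and mean μ_n = (τ₀μ₀ + (n/σ²)x̄)/τ_n.
Here τ₀ = 1/108.7 = 0.009200 and τ_data = 20/20.3 = 0.985222, so τ_n = 0.994422.
Rearranging for μ₀: μ₀ = (μ_n·τ_n − τ_data·x̄)/τ₀ = (16.0367·0.994422 − 0.985222·15.7) / 0.009200 = 0.479262/0.009200 ≈ 52.1.

μ₀ = 52.1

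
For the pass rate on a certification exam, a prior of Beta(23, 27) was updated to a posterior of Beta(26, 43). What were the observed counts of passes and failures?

3 passes and 16 failures

A Beta(a, b) prior with s successes and f failures in binomial data gives a Beta(a+s, b+f) posterior.
Match parameters: s=26−23=3, f=43−27=16.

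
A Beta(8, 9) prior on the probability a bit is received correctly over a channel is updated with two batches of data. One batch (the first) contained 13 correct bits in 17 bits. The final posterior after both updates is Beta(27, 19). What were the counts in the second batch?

6 correct bits and 6 errors

Because Beta–binomial updating is additive in the counts, the combined data contributed (α_post−α_prior, β_post−β_prior) successes and failures.
Total across both batches: 27−8=19 correct bits, 19−9=10 errors.
Subtract the first batch: 19−13=6 correct bits and 10−4=6 errors.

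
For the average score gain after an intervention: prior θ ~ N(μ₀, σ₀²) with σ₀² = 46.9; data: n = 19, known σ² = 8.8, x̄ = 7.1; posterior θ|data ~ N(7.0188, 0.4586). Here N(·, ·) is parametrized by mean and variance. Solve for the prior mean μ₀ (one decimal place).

The posterior mean is a precision-weighted average: μ_n = (τ₀μ₀ + τ_data·x̄)/(τ₀+τ_data), with τ₀=1/σ₀² and τ_data=n/σ².
Here τ₀ = 1/46.9 = 0.021322 and τ_data = 19/8.8 = 2.159091, so τ_n = 2.180413.
Rearranging for μ₀: μ₀ = (μ_n·τ_n − τ_data·x̄)/τ₀ = (7.0188·2.180413 − 2.159091·7.1) / 0.021322 = -0.025663/0.021322 ≈ -1.2.

μ₀ = -1.2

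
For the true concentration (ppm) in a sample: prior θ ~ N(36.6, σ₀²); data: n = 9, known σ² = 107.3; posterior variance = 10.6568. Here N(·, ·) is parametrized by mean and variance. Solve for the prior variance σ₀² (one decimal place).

Posterior precision equals prior precision plus data precision: 1/σ_n² = 1/σ₀² + n/σ².
So 1/σ₀² = 1/10.6568 − 9/107.3 = 0.093837 − 0.083877 = 0.009960.
Hence σ₀² = 1/0.009960 ≈ 100.4.

σ₀² = 100.4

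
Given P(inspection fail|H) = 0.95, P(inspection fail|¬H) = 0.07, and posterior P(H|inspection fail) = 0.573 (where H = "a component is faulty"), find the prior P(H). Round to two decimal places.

P(H) = 0.09

Bayes' rule in odds form gives O(H|E) = O(H)·[P(E|H)/P(E|¬H)], hence O(H) = O(H|E)/LR.
Posterior odds = 0.573/(1−0.573) = 1.3419. LR = 0.95/0.07 = 13.5714.
Prior odds = 1.3419/13.5714 = 0.0989, so P(H) = 0.0989/(1+0.0989) ≈ 0.09.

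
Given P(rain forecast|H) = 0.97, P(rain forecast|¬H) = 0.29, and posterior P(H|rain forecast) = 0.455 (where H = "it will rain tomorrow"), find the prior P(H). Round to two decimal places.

In odds form, posterior odds = prior odds × likelihood ratio, so prior odds = posterior odds ÷ LR.
Posterior odds = 0.455/(1−0.455) = 0.8349. LR = 0.97/0.29 = 3.3448.
Prior odds = 0.8349/3.3448 = 0.2496, so P(H) = 0.2496/(1+0.2496) ≈ 0.20.

P(H) = 0.20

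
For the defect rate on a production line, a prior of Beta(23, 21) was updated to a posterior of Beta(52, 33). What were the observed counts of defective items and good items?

A Beta(a, b) prior with s successes and f failures in binomial data gives a Beta(a+s, b+f) posterior.
Match parameters: s=52−23=29, f=33−21=12.

29 defective items and 12 good items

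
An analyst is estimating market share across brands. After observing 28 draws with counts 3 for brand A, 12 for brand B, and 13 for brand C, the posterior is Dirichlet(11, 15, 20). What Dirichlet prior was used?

For a Dirichlet(α) prior with multinomial counts c, the posterior is Dirichlet(α + c) componentwise.
Subtract each count from the matching posterior parameter: 11−3=8, 15−12=3, 20−13=7.

Dirichlet(8, 3, 7)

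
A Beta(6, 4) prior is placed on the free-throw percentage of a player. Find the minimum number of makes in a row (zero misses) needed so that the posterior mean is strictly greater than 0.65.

After k makes and 0 misses the posterior is Beta(6+k, 4), with mean (6+k)/(6+4+k).
Set (6+k)/(10+k) > 0.65 and solve: k > (0.65·10 − 6)/(1 − 0.65) = 1.429.
The smallest integer exceeding 1.429 is 2.

k = 2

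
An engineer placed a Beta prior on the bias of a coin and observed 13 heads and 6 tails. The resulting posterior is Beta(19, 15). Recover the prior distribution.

A Beta(a, b) prior with s successes and f failures in binomial data gives a Beta(a+s, b+f) posterior.
So a = 19 − 13 = 6 and b = 15 − 6 = 9.

Beta(6, 9)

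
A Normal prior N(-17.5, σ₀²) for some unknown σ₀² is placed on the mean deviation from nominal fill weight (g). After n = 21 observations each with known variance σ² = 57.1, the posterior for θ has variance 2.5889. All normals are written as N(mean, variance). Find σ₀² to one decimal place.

Posterior precision equals prior precision plus data precision: 1/σ_n² = 1/σ₀² + n/σ².
So 1/σ₀² = 1/2.5889 − 21/57.1 = 0.386264 − 0.367776 = 0.018488.
Hence σ₀² = 1/0.018488 ≈ 54.1.

σ₀² = 54.1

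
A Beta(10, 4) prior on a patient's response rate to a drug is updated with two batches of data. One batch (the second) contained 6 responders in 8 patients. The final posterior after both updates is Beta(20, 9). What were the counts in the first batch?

Sequential conjugate updates are equivalent to a single update on the pooled data, so total successes = posterior α − prior α and total failures = posterior β − prior β.
Total across both batches: 20−10=10 responders, 9−4=5 non-responders.
Subtract the second batch: 10−6=4 responders and 5−2=3 non-responders.

4 responders and 3 non-responders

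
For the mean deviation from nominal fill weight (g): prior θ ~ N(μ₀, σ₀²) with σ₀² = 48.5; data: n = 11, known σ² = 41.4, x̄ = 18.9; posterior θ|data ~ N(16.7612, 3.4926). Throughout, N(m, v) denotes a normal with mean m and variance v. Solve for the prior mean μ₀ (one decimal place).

The posterior mean is a precision-weighted average: μ_n = (τ₀μ₀ + τ_data·x̄)/(τ₀+τ_data), with τ₀=1/σ₀² and τ_data=n/σ².
Here τ₀ = 1/48.5 = 0.020619 and τ_data = 11/41.4 = 0.265700, so τ_n = 0.286319.
Rearranging for μ₀: μ₀ = (μ_n·τ_n − τ_data·x̄)/τ₀ = (16.7612·0.286319 − 0.265700·18.9) / 0.020619 = -0.222680/0.020619 ≈ -10.8.

μ₀ = -10.8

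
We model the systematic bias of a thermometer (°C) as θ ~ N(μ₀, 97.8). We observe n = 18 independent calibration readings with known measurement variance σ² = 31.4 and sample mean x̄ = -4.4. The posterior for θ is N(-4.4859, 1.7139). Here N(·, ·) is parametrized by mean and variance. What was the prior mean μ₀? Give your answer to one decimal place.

The posterior mean is a precision-weighted average: μ_n = (τ₀μ₀ + τ_data·x̄)/(τ₀+τ_data), with τ₀=1/σ₀² and τ_data=n/σ².
Here τ₀ = 1/97.8 = 0.010225 and τ_data = 18/31.4 = 0.573248, so τ_n = 0.583473.
Rearranging for μ₀: μ₀ = (μ_n·τ_n − τ_data·x̄)/τ₀ = (-4.4859·0.583473 − 0.573248·-4.4) / 0.010225 = -0.095110/0.010225 ≈ -9.3.

μ₀ = -9.3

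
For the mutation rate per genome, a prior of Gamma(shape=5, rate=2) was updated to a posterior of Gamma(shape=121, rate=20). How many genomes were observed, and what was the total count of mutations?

n = 18 genomes with total 116 mutations

A Gamma(α, β) prior (rate parametrization) on a Poisson rate with n observations summing to S gives posterior Gamma(α+S, β+n).
Matching: Σxᵢ = 121 − 5 = 116 and n = 20 − 2 = 18.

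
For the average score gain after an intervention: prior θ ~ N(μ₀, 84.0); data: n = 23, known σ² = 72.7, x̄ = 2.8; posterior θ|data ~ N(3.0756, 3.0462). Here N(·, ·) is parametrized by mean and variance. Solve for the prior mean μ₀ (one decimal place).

μ₀ = 10.4

The posterior mean is a precision-weighted average: μ_n = (τ₀μ₀ + τ_data·x̄)/(τ₀+τ_data), with τ₀=1/σ₀² and τ_data=n/σ².
Here τ₀ = 1/84.0 = 0.011905 and τ_data = 23/72.7 = 0.316369, so τ_n = 0.328274.
Rearranging for μ₀: μ₀ = (μ_n·τ_n − τ_data·x̄)/τ₀ = (3.0756·0.328274 − 0.316369·2.8) / 0.011905 = 0.123806/0.011905 ≈ 10.4.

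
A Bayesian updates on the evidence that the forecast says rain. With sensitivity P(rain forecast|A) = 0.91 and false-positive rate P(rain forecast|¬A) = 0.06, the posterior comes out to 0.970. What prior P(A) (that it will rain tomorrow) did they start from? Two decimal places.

P(A) = 0.68

In odds form, posterior odds = prior odds × likelihood ratio, so prior odds = posterior odds ÷ LR.
Posterior odds = 0.970/(1−0.970) = 32.3333. LR = 0.91/0.06 = 15.1667.
Prior odds = 32.3333/15.1667 = 2.1319, so P(A) = 2.1319/(1+2.1319) ≈ 0.68.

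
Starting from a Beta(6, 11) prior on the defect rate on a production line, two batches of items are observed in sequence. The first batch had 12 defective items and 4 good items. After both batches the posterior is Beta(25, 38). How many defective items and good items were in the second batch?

7 defective items and 23 good items

Because Beta–binomial updating is additive in the counts, the combined data contributed (α_post−α_prior, β_post−β_prior) successes and failures.
Total across both batches: 25−6=19 defective items, 38−11=27 good items.
Subtract the first batch: 19−12=7 defective items and 27−4=23 good items.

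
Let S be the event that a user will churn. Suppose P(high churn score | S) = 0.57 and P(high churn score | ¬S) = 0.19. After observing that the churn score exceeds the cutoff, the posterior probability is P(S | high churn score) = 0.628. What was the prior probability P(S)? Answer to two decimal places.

P(S) = 0.36

In odds form, posterior odds = prior odds × likelihood ratio, so prior odds = posterior odds ÷ LR.
Posterior odds = 0.628/(1−0.628) = 1.6882. LR = 0.57/0.19 = 3.0000.
Prior odds = 1.6882/3.0000 = 0.5627, so P(S) = 0.5627/(1+0.5627) ≈ 0.36.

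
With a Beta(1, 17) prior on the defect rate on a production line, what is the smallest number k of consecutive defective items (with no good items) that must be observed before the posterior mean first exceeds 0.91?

After k defective items and 0 good items the posterior is Beta(1+k, 17), with mean (1+k)/(1+17+k).
Set (1+k)/(18+k) > 0.91 and solve: k > (0.91·18 − 1)/(1 − 0.91) = 170.889.
The smallest integer exceeding 170.889 is 171.

k = 171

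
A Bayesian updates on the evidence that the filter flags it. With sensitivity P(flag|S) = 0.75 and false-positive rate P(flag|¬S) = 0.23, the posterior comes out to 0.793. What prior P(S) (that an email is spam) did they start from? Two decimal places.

Bayes' rule in odds form gives O(S|E) = O(S)·[P(E|S)/P(E|¬S)], hence O(S) = O(S|E)/LR.
Posterior odds = 0.793/(1−0.793) = 3.8309. LR = 0.75/0.23 = 3.2609.
Prior odds = 3.8309/3.2609 = 1.1748, so P(S) = 1.1748/(1+1.1748) ≈ 0.54.

P(S) = 0.54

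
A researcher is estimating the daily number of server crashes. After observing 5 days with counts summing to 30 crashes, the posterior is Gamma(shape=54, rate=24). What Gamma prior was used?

Gamma–Poisson conjugacy: posterior shape = α + Σxᵢ, posterior rate = β + n.
So α = 54 − 30 = 24 and β = 24 − 5 = 19.

Gamma(shape=24, rate=19)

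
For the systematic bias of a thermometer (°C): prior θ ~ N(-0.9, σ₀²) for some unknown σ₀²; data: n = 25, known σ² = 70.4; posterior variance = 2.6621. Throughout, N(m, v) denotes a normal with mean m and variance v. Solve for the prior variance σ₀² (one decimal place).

For the Normal–Normal model with known σ², precisions add: τ_n = τ₀ + n/σ².
So 1/σ₀² = 1/2.6621 − 25/70.4 = 0.375643 − 0.355114 = 0.020529.
Hence σ₀² = 1/0.020529 ≈ 48.7.

σ₀² = 48.7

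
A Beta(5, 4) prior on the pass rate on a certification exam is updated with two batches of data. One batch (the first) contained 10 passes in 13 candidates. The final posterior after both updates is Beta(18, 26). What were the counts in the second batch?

Sequential conjugate updates are equivalent to a single update on the pooled data, so total successes = posterior α − prior α and total failures = posterior β − prior β.
Total across both batches: 18−5=13 passes, 26−4=22 failures.
Subtract the first batch: 13−10=3 passes and 22−3=19 failures.

3 passes and 19 failures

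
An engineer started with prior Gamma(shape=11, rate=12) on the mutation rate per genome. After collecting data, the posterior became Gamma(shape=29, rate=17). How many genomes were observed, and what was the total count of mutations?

Gamma–Poisson conjugacy: posterior shape = α + Σxᵢ, posterior rate = β + n.
Matching: Σxᵢ = 29 − 11 = 18 and n = 17 − 12 = 5.

n = 5 genomes with total 18 mutations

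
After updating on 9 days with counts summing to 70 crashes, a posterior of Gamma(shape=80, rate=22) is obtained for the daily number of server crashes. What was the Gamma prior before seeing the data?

A Gamma(α, β) prior (rate parametrization) on a Poisson rate with n observations summing to S gives posterior Gamma(α+S, β+n).
So α = 80 − 70 = 10 and β = 22 − 9 = 13.

Gamma(shape=10, rate=13)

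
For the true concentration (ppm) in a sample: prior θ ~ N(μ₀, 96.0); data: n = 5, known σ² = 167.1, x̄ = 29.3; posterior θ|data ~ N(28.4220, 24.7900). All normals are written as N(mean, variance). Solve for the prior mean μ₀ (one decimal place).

The posterior mean is a precision-weighted average: μ_n = (τ₀μ₀ + τ_data·x̄)/(τ₀+τ_data), with τ₀=1/σ₀² and τ_data=n/σ².
Here τ₀ = 1/96.0 = 0.010417 and τ_data = 5/167.1 = 0.029922, so τ_n = 0.040339.
Rearranging for μ₀: μ₀ = (μ_n·τ_n − τ_data·x̄)/τ₀ = (28.4220·0.040339 − 0.029922·29.3) / 0.010417 = 0.269800/0.010417 ≈ 25.9.

μ₀ = 25.9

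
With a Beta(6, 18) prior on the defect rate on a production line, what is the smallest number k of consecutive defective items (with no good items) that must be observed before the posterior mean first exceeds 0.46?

After k defective items and 0 good items the posterior is Beta(6+k, 18), with mean (6+k)/(6+18+k).
Set (6+k)/(24+k) > 0.46 and solve: k > (0.46·24 − 6)/(1 − 0.46) = 9.333.
The smallest integer exceeding 9.333 is 10, and checking k=10: (16)/(34) = 0.4706 > 0.46.

k = 10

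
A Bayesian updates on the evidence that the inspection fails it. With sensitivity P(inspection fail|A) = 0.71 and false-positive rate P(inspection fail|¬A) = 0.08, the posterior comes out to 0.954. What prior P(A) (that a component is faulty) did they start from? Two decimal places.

P(A) = 0.70

Bayes' rule in odds form gives O(A|E) = O(A)·[P(E|A)/P(E|¬A)], hence O(A) = O(A|E)/LR.
Posterior odds = 0.954/(1−0.954) = 20.7391. LR = 0.71/0.08 = 8.8750.
Prior odds = 20.7391/8.8750 = 2.3368, so P(A) = 2.3368/(1+2.3368) ≈ 0.70.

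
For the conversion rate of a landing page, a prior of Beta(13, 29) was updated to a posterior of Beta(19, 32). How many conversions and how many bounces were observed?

6 conversions and 3 bounces

A Beta(α, β) prior with s successes and f failures in binomial data gives a Beta(α+s, β+f) posterior.
So s = 19 − 13 = 6 and f = 32 − 29 = 3.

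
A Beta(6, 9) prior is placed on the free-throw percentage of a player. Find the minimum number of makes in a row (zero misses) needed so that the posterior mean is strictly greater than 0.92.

k = 98

After k makes and 0 misses the posterior is Beta(6+k, 9), with mean (6+k)/(6+9+k).
Set (6+k)/(15+k) > 0.92 and solve: k > (0.92·15 − 6)/(1 − 0.92) = 97.500.
The smallest integer exceeding 97.500 is 98, and checking k=98: (104)/(113) = 0.9204 > 0.92.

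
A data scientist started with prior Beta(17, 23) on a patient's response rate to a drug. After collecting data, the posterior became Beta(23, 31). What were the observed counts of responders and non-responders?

Beta is conjugate to the binomial likelihood: posterior = Beta(α+s, β+f).
Match parameters: s=23−17=6, f=31−23=8.

6 responders and 8 non-responders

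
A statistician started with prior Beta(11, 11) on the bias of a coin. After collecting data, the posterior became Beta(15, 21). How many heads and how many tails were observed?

Beta is conjugate to the binomial likelihood: posterior = Beta(a+s, b+f).
Match parameters: s=15−11=4, f=21−11=10.

4 heads and 10 tails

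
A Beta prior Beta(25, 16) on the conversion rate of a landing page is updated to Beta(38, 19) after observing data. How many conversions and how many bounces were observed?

13 conversions and 3 bounces

Under Beta–binomial conjugacy the posterior parameters are (a+s, b+f).
Match parameters: s=38−25=13, f=19−16=3.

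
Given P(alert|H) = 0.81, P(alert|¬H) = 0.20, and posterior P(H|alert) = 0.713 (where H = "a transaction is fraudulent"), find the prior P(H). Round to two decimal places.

In odds form, posterior odds = prior odds × likelihood ratio, so prior odds = posterior odds ÷ LR.
Posterior odds = 0.713/(1−0.713) = 2.4843. LR = 0.81/0.20 = 4.0500.
Prior odds = 2.4843/4.0500 = 0.6134, so P(H) = 0.6134/(1+0.6134) ≈ 0.38.

P(H) = 0.38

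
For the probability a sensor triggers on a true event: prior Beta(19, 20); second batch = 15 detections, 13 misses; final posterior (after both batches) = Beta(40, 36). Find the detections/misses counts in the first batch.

Because Beta–binomial updating is additive in the counts, the combined data contributed (α_post−α_prior, β_post−β_prior) successes and failures.
Total across both batches: 40−19=21 detections, 36−20=16 misses.
Subtract the second batch: 21−15=6 detections and 16−13=3 misses.

6 detections and 3 misses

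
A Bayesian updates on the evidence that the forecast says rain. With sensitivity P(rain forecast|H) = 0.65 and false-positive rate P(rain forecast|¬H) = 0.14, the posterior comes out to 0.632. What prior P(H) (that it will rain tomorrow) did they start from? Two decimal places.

In odds form, posterior odds = prior odds × likelihood ratio, so prior odds = posterior odds ÷ LR.
Posterior odds = 0.632/(1−0.632) = 1.7174. LR = 0.65/0.14 = 4.6429.
Prior odds = 1.7174/4.6429 = 0.3699, so P(H) = 0.3699/(1+0.3699) ≈ 0.27.

P(H) = 0.27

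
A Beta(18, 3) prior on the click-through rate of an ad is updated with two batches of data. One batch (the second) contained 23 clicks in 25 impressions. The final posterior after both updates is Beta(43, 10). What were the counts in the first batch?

Because Beta–binomial updating is additive in the counts, the combined data contributed (α_post−α_prior, β_post−β_prior) successes and failures.
Total across both batches: 43−18=25 clicks, 10−3=7 non-clicks.
Subtract the second batch: 25−23=2 clicks and 7−2=5 non-clicks.

2 clicks and 5 non-clicks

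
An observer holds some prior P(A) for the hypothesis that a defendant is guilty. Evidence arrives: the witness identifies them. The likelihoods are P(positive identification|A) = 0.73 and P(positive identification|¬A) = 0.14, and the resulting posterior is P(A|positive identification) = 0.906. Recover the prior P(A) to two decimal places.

In odds form, posterior odds = prior odds × likelihood ratio, so prior odds = posterior odds ÷ LR.
Posterior odds = 0.906/(1−0.906) = 9.6383. LR = 0.73/0.14 = 5.2143.
Prior odds = 9.6383/5.2143 = 1.8484, so P(A) = 1.8484/(1+1.8484) ≈ 0.65.

P(A) = 0.65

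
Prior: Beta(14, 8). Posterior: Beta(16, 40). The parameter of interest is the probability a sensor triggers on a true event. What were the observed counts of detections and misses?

A Beta(a, b) prior with s successes and f failures in binomial data gives a Beta(a+s, b+f) posterior.
So s = 16 − 14 = 2 and f = 40 − 8 = 32.

2 detections and 32 misses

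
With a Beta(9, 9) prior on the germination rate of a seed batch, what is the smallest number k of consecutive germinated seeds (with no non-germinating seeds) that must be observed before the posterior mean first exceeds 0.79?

After k germinated seeds and 0 non-germinating seeds the posterior is Beta(9+k, 9), with mean (9+k)/(9+9+k).
Set (9+k)/(18+k) > 0.79 and solve: k > (0.79·18 − 9)/(1 − 0.79) = 24.857.
The smallest integer exceeding 24.857 is 25.

k = 25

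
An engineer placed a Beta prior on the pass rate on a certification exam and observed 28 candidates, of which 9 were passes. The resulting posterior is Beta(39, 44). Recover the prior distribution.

A Beta(a, b) prior with s successes and f failures in binomial data gives a Beta(a+s, b+f) posterior.
So a = 39 − 9 = 30 and b = 44 − 19 = 25.

Beta(30, 25)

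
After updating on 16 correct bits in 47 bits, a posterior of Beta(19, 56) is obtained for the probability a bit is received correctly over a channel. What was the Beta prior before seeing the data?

Beta is conjugate to the binomial likelihood: posterior = Beta(a+s, b+f).
So a = 19 − 16 = 3 and b = 56 − 31 = 25.

Beta(3, 25)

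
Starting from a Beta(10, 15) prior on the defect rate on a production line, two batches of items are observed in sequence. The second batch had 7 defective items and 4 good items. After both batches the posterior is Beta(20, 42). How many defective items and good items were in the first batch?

3 defective items and 23 good items

Sequential conjugate updates are equivalent to a single update on the pooled data, so total successes = posterior α − prior α and total failures = posterior β − prior β.
Total across both batches: 20−10=10 defective items, 42−15=27 good items.
Subtract the second batch: 10−7=3 defective items and 27−4=23 good items.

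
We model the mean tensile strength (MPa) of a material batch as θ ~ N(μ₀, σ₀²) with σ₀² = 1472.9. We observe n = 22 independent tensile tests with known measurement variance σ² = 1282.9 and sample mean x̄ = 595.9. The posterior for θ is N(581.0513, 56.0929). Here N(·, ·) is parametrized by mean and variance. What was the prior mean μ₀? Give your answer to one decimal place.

With known observation variance, the Normal–Normal posterior has precision τ_n = τ₀ + n/σ² and mean μ_n = (τ₀μ₀ + (n/σ²)x̄)/τ_n.
Here τ₀ = 1/1472.9 = 0.000679 and τ_data = 22/1282.9 = 0.017149, so τ_n = 0.017828.
Rearranging for μ₀: μ₀ = (μ_n·τ_n − τ_data·x̄)/τ₀ = (581.0513·0.017828 − 0.017149·595.9) / 0.000679 = 0.139893/0.000679 ≈ 206.0.

μ₀ = 206.0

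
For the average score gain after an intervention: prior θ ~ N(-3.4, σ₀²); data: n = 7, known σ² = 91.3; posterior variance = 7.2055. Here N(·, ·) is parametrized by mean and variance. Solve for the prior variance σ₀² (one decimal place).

σ₀² = 16.1

Posterior precision equals prior precision plus data precision: 1/σ_n² = 1/σ₀² + n/σ².
So 1/σ₀² = 1/7.2055 − 7/91.3 = 0.138783 − 0.076670 = 0.062113.
Hence σ₀² = 1/0.062113 ≈ 16.1.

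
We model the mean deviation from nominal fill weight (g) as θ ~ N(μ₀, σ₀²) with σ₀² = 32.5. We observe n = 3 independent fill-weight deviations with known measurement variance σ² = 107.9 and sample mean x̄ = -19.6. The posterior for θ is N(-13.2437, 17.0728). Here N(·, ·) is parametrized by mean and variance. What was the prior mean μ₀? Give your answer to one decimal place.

μ₀ = -7.5

The posterior mean is a precision-weighted average: μ_n = (τ₀μ₀ + τ_data·x̄)/(τ₀+τ_data), with τ₀=1/σ₀² and τ_data=n/σ².
Here τ₀ = 1/32.5 = 0.030769 and τ_data = 3/107.9 = 0.027804, so τ_n = 0.058573.
Rearranging for μ₀: μ₀ = (μ_n·τ_n − τ_data·x̄)/τ₀ = (-13.2437·0.058573 − 0.027804·-19.6) / 0.030769 = -0.230765/0.030769 ≈ -7.5.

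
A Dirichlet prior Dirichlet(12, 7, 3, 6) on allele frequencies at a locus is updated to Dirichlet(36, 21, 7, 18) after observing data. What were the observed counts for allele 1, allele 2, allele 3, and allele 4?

counts (24, 14, 4, 12)

For a Dirichlet(α) prior with multinomial counts c, the posterior is Dirichlet(α + c) componentwise.
Counts are posterior − prior componentwise: 36−12=24, 21−7=14, 7−3=4, 18−6=12.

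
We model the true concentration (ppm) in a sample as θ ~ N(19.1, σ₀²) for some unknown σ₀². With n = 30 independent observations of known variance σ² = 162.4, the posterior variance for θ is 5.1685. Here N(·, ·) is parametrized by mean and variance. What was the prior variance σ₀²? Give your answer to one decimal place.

σ₀² = 114.3

Posterior precision equals prior precision plus data precision: 1/σ_n² = 1/σ₀² + n/σ².
So 1/σ₀² = 1/5.1685 − 30/162.4 = 0.193480 − 0.184729 = 0.008751.
Hence σ₀² = 1/0.008751 ≈ 114.3.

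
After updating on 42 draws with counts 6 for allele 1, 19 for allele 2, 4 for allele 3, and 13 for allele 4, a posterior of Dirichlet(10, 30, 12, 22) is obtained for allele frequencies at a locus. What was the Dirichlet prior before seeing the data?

Dirichlet(4, 11, 8, 9)

For a Dirichlet(α) prior with multinomial counts c, the posterior is Dirichlet(α + c) componentwise.
Subtract each count from the matching posterior parameter: 10−6=4, 30−19=11, 12−4=8, 22−13=9.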